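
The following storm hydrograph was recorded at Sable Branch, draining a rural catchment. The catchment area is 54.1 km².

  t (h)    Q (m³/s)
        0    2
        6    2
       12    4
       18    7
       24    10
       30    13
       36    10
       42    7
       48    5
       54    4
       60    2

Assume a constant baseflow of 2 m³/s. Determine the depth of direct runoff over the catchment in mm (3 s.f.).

d ≈ 17.6 mm

Direct runoff: 0.0, 0.0, 2.0, 5.0, 8.0, 11.0, 8.0, 5.0, 3.0, 2.0, 0.0 m³/s; ΣQ_DR = 44.00 m³/s.
V = ΣQ_DR · Δt = 44.00 × 21600 s = 9.504 × 10^5 m³.
Over A = 54.1 km², depth = V / A = 17.6 mm.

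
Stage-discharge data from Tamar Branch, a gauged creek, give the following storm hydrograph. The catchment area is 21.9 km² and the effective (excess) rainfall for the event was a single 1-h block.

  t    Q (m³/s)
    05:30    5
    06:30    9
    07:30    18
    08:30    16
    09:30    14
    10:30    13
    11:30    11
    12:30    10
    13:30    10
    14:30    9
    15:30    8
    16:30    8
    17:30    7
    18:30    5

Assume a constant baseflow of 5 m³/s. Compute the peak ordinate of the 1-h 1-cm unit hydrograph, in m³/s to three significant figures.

Direct runoff: 0.0, 4.0, 13.0, 11.0, 9.0, 8.0, 6.0, 5.0, 5.0, 4.0, 3.0, 3.0, 2.0, 0.0 m³/s; ΣQ_DR = 73.00 m³/s, peak = 13.0 m³/s.
Runoff depth d = ΣQ_DR·Δt / A = 73.00 × 3600 / (21.9 km²) = 12.00 mm.
The 1-cm UH is the DRH scaled by (10 mm)/d, so U_p = 13.0 × 10/12.00 = 10.8 m³/s.

U_p ≈ 10.8 m³/s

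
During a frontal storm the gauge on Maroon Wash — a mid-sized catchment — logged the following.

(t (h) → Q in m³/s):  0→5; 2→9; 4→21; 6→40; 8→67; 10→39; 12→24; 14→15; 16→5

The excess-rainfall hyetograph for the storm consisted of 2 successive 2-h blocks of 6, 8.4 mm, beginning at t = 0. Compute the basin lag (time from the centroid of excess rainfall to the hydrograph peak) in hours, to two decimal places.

t_L ≈ 5.83 h

Centroid of excess rainfall: t_c = Σ P_i·t̄_i / ΣP_i = 2.1667 h (block centres at 1, 3 h).
Hydrograph peak occurs at t = 8 h, so basin lag t_L = 8 − 2.1667 = 5.83 h.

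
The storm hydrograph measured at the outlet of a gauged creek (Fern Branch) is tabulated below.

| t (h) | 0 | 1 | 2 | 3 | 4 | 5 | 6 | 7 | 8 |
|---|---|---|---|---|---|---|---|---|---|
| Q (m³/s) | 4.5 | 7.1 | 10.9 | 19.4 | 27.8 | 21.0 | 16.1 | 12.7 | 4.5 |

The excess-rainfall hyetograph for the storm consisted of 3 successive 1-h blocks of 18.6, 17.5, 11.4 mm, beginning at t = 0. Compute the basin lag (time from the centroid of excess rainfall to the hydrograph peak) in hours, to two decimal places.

t_L ≈ 2.65 h

Centroid of excess rainfall: t_c = Σ P_i·t̄_i / ΣP_i = 1.3484 h (block centres at 0.5, 1.5, 2.5 h).
Hydrograph peak occurs at t = 4 h, so basin lag t_L = 4 − 1.3484 = 2.65 h.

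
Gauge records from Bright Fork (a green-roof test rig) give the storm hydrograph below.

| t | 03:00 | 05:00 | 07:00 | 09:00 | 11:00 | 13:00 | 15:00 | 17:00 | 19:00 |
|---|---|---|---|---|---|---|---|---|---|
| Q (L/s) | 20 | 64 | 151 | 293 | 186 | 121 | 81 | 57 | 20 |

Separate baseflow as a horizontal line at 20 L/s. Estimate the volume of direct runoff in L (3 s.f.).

V ≈ 5.85 × 10^6 L

Direct-runoff ordinates (Q − Q_b): 0.0, 44.0, 131.0, 273.0, 166.0, 101.0, 61.0, 37.0, 0.0 L/s.
ΣQ_DR = 813.0 L/s.
With Δt = 2 h = 7200 s, V = ΣQ_DR · Δt = 813.0 × 7200 = 5.85 × 10^6 L.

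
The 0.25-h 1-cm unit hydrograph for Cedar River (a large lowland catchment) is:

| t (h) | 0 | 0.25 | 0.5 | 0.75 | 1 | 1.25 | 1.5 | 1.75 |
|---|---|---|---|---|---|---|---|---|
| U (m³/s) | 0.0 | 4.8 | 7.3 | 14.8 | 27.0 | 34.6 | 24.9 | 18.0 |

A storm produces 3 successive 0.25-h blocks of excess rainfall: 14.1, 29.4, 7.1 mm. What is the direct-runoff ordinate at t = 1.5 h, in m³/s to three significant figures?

By discrete convolution, Q_j = Σ (P_i / 10 mm) · U_{j−i}.
At t = 1.5 h (j=6): Q = (14.1/10)·24.9 + (29.4/10)·34.6 + (7.1/10)·27.0 = 156 m³/s.

Q ≈ 156 m³/s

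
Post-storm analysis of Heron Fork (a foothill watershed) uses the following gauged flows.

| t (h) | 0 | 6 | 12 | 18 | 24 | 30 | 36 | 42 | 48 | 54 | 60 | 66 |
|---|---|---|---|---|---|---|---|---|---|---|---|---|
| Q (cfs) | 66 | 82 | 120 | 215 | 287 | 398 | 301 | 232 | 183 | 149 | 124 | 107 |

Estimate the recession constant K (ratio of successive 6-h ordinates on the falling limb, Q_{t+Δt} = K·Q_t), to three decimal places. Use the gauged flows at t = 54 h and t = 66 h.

K ≈ 0.847

Using the recession-limb readings at t = 54 h and t = 66 h: Q falls from 149 to 107 cfs over 2 intervals.
K = (Q₂/Q₁)^(1/2) = (107/149)^(1/2) = 0.847.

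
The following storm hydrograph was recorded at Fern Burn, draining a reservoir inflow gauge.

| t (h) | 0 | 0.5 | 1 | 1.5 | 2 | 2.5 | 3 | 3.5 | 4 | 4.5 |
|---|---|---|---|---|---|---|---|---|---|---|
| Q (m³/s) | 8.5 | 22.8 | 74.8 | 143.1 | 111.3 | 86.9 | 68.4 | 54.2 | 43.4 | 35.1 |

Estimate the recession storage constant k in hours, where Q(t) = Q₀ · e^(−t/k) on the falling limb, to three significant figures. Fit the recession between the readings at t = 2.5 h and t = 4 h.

On the falling limb, Q drops from 86.9 to 43.4 m³/s between t = 2.5 h and t = 4 h (Δt = 1.5 h).
k = −Δt / ln(Q₂/Q₁) = −1.5 / ln(43.4/86.9) = 2.16 h.

k ≈ 2.16 h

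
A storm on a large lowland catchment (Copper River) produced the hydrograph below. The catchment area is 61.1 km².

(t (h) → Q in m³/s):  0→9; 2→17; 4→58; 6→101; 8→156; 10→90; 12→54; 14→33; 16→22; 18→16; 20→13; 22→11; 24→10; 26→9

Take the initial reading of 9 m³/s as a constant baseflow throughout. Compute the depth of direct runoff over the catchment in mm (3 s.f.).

Direct runoff: 0.0, 8.0, 49.0, 92.0, 147.0, 81.0, 45.0, 24.0, 13.0, 7.0, 4.0, 2.0, 1.0, 0.0 m³/s; ΣQ_DR = 473.0 m³/s.
V = ΣQ_DR · Δt = 473.0 × 7200 s = 3.406 × 10^6 m³.
Over A = 61.1 km², depth = V / A = 55.7 mm.

d ≈ 55.7 mm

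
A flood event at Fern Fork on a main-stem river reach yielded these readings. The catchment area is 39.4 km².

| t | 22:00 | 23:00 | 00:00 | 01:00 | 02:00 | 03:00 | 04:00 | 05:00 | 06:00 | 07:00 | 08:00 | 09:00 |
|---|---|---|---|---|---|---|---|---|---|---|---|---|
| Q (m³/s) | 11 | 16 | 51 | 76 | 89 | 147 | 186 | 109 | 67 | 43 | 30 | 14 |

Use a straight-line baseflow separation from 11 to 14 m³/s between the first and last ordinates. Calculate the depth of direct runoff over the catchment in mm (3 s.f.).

d ≈ 63.0 mm

Direct runoff: 0.00, 4.73, 39.45, 64.18, 76.91, 134.64, 173.36, 96.09, 53.82, 29.55, 16.27, 0.00 m³/s; ΣQ_DR = 689.0 m³/s.
V = ΣQ_DR · Δt = 689.0 × 3600 s = 2.480 × 10^6 m³.
Over A = 39.4 km², depth = V / A = 63.0 mm.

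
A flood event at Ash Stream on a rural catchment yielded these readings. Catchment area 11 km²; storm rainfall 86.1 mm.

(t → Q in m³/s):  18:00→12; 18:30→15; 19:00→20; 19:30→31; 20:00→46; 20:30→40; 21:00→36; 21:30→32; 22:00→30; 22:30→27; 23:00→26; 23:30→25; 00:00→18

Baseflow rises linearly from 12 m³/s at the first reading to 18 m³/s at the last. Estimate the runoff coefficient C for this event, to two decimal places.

ΣQ_DR = 163.0 m³/s; V = ΣQ_DR·Δt = 2.934 × 10^5 m³.
Runoff depth d = V / A = 26.67 mm.
C = d / P = 26.67 / 86.1 = 0.31.

C ≈ 0.31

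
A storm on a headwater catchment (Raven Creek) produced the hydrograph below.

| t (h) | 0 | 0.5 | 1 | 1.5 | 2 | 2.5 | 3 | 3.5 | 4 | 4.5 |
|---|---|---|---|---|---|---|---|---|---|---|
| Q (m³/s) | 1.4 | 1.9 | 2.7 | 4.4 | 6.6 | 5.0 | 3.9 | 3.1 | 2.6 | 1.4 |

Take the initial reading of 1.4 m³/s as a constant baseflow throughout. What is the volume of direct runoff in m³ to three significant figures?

V ≈ 34200 m³

Direct-runoff ordinates (Q − Q_b): 0.0, 0.5, 1.3, 3.0, 5.2, 3.6, 2.5, 1.7, 1.2, 0.0 m³/s.
ΣQ_DR = 19.00 m³/s.
With Δt = 0.5 h = 1800 s, V = ΣQ_DR · Δt = 19.00 × 1800 = 34200 m³.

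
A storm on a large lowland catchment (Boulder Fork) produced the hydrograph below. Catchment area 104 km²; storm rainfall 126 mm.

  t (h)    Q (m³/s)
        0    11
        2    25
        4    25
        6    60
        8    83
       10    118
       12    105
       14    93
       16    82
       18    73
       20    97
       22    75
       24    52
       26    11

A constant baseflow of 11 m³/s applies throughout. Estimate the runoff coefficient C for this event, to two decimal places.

C ≈ 0.42

ΣQ_DR = 756.0 m³/s; V = ΣQ_DR·Δt = 5.443 × 10^6 m³.
Runoff depth d = V / A = 52.34 mm.
C = d / P = 52.34 / 126 = 0.42.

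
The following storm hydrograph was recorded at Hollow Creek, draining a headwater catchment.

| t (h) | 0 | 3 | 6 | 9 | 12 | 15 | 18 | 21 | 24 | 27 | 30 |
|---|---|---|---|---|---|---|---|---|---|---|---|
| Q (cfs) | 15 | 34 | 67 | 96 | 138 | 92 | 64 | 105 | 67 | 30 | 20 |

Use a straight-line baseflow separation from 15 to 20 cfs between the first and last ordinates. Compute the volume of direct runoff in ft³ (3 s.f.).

Direct-runoff ordinates (Q − Q_b): 0.00, 18.50, 51.00, 79.50, 121.00, 74.50, 46.00, 86.50, 48.00, 10.50, 0.00 cfs.
ΣQ_DR = 535.5 cfs.
With Δt = 3 h = 10800 s, V = ΣQ_DR · Δt = 535.5 × 10800 = 5.78 × 10^6 ft³.

V ≈ 5.78 × 10^6 ft³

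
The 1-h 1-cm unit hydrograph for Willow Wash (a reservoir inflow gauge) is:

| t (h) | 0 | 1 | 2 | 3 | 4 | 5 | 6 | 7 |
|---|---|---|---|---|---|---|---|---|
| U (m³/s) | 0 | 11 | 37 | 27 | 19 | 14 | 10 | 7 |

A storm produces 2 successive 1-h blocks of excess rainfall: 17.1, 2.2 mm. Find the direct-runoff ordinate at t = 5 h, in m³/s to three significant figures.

Q ≈ 28.1 m³/s

By discrete convolution, Q_j = Σ (P_i / 10 mm) · U_{j−i}.
At t = 5 h (j=5): Q = (17.1/10)·14 + (2.2/10)·19 = 28.1 m³/s.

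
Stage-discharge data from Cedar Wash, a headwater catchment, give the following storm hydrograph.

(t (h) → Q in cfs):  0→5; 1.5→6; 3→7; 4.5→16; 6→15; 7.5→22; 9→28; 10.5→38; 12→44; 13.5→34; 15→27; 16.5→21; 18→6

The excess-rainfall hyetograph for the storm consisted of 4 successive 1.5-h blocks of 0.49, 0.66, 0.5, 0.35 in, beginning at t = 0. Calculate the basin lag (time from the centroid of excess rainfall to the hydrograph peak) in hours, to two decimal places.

Centroid of excess rainfall: t_c = Σ P_i·t̄_i / ΣP_i = 2.7825 h (block centres at 0.75, 2.25, 3.75, 5.25 h).
Hydrograph peak occurs at t = 12 h, so basin lag t_L = 12 − 2.7825 = 9.22 h.

t_L ≈ 9.22 h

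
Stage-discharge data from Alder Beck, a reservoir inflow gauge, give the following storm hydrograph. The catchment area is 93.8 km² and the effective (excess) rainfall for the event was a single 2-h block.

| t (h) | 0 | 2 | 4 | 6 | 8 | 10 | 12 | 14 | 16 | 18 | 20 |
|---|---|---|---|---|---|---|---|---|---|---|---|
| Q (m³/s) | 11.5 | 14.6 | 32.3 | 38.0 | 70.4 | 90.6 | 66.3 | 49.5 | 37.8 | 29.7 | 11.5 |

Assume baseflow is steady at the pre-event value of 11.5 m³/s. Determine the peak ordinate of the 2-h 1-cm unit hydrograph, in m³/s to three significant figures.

Direct runoff: 0.0, 3.1, 20.8, 26.5, 58.9, 79.1, 54.8, 38.0, 26.3, 18.2, 0.0 m³/s; ΣQ_DR = 325.7 m³/s, peak = 79.1 m³/s.
Runoff depth d = ΣQ_DR·Δt / A = 325.7 × 7200 / (93.8 km²) = 25.00 mm.
The 1-cm UH is the DRH scaled by (10 mm)/d, so U_p = 79.1 × 10/25.00 = 31.6 m³/s.

U_p ≈ 31.6 m³/s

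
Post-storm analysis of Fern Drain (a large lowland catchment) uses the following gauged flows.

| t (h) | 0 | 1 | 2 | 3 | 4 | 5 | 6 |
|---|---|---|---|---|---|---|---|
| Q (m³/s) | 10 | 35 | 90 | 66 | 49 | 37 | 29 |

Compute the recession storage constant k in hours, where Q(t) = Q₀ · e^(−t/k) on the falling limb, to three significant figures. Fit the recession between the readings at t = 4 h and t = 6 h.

k ≈ 3.81 h

On the falling limb, Q drops from 49 to 29 m³/s between t = 4 h and t = 6 h (Δt = 2 h).
k = −Δt / ln(Q₂/Q₁) = −2 / ln(29/49) = 3.81 h.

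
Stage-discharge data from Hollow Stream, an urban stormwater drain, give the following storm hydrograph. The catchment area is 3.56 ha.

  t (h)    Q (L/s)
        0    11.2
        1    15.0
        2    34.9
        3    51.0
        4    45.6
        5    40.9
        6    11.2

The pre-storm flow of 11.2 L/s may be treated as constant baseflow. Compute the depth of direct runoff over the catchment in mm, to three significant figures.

Direct runoff: 0.0, 3.8, 23.7, 39.8, 34.4, 29.7, 0.0 L/s; ΣQ_DR = 131.4 L/s.
V = ΣQ_DR · Δt = 131.4 × 3600 s = 4.730 × 10^5 L.
Over A = 3.56 ha, depth = V / A = 13.3 mm.

d ≈ 13.3 mm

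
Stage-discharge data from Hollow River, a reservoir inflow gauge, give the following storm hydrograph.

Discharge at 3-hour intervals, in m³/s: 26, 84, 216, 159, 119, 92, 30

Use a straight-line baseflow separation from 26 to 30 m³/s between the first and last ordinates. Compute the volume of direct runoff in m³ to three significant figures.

Direct-runoff ordinates (Q − Q_b): 0.00, 57.33, 188.67, 131.00, 90.33, 62.67, 0.00 m³/s.
ΣQ_DR = 530.0 m³/s.
With Δt = 3 h = 10800 s, V = ΣQ_DR · Δt = 530.0 × 10800 = 5.72 × 10^6 m³.

V ≈ 5.72 × 10^6 m³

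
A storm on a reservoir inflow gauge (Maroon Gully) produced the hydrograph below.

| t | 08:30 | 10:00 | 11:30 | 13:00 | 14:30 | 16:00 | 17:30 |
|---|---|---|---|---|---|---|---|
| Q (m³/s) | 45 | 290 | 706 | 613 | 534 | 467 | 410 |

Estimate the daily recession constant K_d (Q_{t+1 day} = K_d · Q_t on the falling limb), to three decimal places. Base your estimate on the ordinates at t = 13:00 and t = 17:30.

K_d ≈ 0.117

Between t = 13:00 and t = 17:30 the flow falls from 613 to 410 m³/s over 3×1.5 h = 4.5 h.
Per-interval ratio K = (410/613)^(1/3) = 0.8745; K_d = K^(24/1.5) = 0.117.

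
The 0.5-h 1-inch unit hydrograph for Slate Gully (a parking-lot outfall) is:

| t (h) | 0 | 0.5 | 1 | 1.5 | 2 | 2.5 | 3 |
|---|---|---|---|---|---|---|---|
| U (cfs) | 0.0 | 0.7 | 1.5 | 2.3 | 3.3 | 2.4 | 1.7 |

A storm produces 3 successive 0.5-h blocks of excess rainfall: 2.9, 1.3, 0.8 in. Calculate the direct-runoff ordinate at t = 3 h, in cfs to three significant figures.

By discrete convolution, Q_j = Σ (P_i / 1 in) · U_{j−i}.
At t = 3 h (j=6): Q = (2.9/1)·1.7 + (1.3/1)·2.4 + (0.8/1)·3.3 = 10.7 cfs.

Q ≈ 10.7 cfs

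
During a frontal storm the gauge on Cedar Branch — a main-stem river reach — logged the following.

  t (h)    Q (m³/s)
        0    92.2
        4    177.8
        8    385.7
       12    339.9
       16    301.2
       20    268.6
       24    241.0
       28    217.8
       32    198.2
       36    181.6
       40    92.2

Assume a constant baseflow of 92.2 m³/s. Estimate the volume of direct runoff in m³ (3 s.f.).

Direct-runoff ordinates (Q − Q_b): 0.0, 85.6, 293.5, 247.7, 209.0, 176.4, 148.8, 125.6, 106.0, 89.4, 0.0 m³/s.
ΣQ_DR = 1482 m³/s.
With Δt = 4 h = 14400 s, V = ΣQ_DR · Δt = 1482 × 14400 = 2.13 × 10^7 m³.

V ≈ 2.13 × 10^7 m³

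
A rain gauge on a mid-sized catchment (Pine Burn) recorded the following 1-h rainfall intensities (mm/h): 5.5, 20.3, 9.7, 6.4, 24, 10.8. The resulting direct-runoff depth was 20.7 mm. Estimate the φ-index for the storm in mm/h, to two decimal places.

Only the 2 blocks with intensity above φ contribute runoff: 20.3, 24 mm/h.
Σ(I−φ)·Δt = d  ⇒  (20.3+24 − 2φ)·1 = 20.7
φ = (44.30 − 20.7/1) / 2 = 11.80 mm/h.

φ ≈ 11.80 mm/h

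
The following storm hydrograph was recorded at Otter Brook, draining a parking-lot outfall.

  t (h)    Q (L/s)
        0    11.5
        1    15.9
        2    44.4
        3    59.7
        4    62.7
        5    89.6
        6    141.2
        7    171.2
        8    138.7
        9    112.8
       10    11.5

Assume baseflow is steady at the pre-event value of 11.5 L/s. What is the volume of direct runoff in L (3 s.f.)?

V ≈ 2.64 × 10^6 L

Direct-runoff ordinates (Q − Q_b): 0.0, 4.4, 32.9, 48.2, 51.2, 78.1, 129.7, 159.7, 127.2, 101.3, 0.0 L/s.
ΣQ_DR = 732.7 L/s.
With Δt = 1 h = 3600 s, V = ΣQ_DR · Δt = 732.7 × 3600 = 2.64 × 10^6 L.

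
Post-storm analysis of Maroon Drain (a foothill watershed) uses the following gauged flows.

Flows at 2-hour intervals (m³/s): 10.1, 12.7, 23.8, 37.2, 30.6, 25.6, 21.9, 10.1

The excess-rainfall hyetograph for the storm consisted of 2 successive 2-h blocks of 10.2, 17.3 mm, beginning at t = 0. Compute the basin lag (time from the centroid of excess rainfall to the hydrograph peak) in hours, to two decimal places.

Centroid of excess rainfall: t_c = Σ P_i·t̄_i / ΣP_i = 2.2582 h (block centres at 1, 3 h).
Hydrograph peak occurs at t = 6 h, so basin lag t_L = 6 − 2.2582 = 3.74 h.

t_L ≈ 3.74 h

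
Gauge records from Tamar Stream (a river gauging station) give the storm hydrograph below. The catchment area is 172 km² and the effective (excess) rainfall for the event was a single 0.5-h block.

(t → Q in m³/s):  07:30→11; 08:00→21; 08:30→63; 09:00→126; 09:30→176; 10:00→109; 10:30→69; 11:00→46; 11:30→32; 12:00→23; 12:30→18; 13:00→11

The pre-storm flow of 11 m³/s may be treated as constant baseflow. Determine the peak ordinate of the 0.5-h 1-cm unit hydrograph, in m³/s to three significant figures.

Direct runoff: 0.0, 10.0, 52.0, 115.0, 165.0, 98.0, 58.0, 35.0, 21.0, 12.0, 7.0, 0.0 m³/s; ΣQ_DR = 573.0 m³/s, peak = 165.0 m³/s.
Runoff depth d = ΣQ_DR·Δt / A = 573.0 × 1800 / (172 km²) = 5.997 mm.
The 1-cm UH is the DRH scaled by (10 mm)/d, so U_p = 165.0 × 10/5.997 = 275 m³/s.

U_p ≈ 275 m³/s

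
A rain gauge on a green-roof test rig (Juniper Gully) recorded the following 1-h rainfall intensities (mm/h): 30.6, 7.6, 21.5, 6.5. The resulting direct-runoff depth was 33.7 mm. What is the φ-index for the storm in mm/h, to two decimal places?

φ ≈ 9.20 mm/h

Only the 2 blocks with intensity above φ contribute runoff: 30.6, 21.5 mm/h.
Σ(I−φ)·Δt = d  ⇒  (30.6+21.5 − 2φ)·1 = 33.7
φ = (52.10 − 33.7/1) / 2 = 9.20 mm/h.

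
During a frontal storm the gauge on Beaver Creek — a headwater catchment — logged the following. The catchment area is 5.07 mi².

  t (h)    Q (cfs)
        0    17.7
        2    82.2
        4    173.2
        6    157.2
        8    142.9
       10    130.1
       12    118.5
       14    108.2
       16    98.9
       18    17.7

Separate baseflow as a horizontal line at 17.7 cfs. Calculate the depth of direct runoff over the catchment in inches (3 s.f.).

Direct runoff: 0.0, 64.5, 155.5, 139.5, 125.2, 112.4, 100.8, 90.5, 81.2, 0.0 cfs; ΣQ_DR = 869.6 cfs.
V = ΣQ_DR · Δt = 869.6 × 7200 s = 6.261 × 10^6 ft³.
Over A = 5.07 mi², depth = V / A = 0.532 in.

d ≈ 0.532 in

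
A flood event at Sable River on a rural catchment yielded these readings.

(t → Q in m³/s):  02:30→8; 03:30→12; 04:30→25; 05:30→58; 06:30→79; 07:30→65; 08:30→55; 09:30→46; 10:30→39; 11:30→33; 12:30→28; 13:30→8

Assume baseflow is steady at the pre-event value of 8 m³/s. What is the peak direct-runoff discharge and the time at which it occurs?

Q_p = 71.0 m³/s at t = 06:30

Subtracting baseflow gives direct-runoff ordinates: 0.0, 4.0, 17.0, 50.0, 71.0, 57.0, 47.0, 38.0, 31.0, 25.0, 20.0, 0.0 m³/s.
The maximum is 71.0 m³/s, occurring at the reading for t = 06:30.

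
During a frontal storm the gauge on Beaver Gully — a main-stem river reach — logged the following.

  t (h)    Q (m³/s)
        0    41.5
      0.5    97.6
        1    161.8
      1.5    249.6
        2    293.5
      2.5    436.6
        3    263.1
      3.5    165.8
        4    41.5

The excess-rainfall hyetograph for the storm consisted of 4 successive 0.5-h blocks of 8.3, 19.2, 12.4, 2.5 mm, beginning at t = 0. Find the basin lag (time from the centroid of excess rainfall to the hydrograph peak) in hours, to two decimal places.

Centroid of excess rainfall: t_c = Σ P_i·t̄_i / ΣP_i = 0.8573 h (block centres at 0.25, 0.75, 1.25, 1.75 h).
Hydrograph peak occurs at t = 2.5 h, so basin lag t_L = 2.5 − 0.8573 = 1.64 h.

t_L ≈ 1.64 h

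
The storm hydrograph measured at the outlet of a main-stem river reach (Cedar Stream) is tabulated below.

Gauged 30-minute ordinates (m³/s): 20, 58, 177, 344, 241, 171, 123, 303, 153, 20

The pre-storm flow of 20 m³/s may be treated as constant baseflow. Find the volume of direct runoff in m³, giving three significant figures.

V ≈ 2.54 × 10^6 m³

Direct-runoff ordinates (Q − Q_b): 0.0, 38.0, 157.0, 324.0, 221.0, 151.0, 103.0, 283.0, 133.0, 0.0 m³/s.
ΣQ_DR = 1410 m³/s.
With Δt = 0.5 h = 1800 s, V = ΣQ_DR · Δt = 1410 × 1800 = 2.54 × 10^6 m³.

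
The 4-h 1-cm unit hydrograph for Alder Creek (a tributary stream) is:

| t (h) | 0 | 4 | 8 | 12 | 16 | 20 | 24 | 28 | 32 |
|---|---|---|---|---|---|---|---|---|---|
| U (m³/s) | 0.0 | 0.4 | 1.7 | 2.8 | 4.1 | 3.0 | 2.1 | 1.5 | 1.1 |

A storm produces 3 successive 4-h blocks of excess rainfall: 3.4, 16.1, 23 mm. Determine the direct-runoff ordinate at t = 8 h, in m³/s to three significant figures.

Q ≈ 1.22 m³/s

By discrete convolution, Q_j = Σ (P_i / 10 mm) · U_{j−i}.
At t = 8 h (j=2): Q = (3.4/10)·1.7 + (16.1/10)·0.4 + (23/10)·0.0 = 1.22 m³/s.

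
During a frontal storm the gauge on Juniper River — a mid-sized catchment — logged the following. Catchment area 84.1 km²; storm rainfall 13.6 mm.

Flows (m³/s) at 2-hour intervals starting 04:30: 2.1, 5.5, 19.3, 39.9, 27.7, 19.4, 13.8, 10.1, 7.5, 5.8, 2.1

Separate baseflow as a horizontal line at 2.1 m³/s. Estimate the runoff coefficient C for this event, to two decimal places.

ΣQ_DR = 130.1 m³/s; V = ΣQ_DR·Δt = 9.367 × 10^5 m³.
Runoff depth d = V / A = 11.14 mm.
C = d / P = 11.14 / 13.6 = 0.82.

C ≈ 0.82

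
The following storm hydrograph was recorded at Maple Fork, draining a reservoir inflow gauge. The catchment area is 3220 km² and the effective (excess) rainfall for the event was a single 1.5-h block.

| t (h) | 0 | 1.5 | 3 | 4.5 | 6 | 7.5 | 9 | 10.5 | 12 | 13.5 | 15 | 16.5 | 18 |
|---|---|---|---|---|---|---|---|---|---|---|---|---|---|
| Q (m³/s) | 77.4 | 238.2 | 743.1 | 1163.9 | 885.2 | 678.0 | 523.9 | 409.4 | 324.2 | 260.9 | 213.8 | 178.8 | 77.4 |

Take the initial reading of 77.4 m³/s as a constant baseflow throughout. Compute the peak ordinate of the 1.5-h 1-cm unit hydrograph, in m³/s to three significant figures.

U_p ≈ 1360 m³/s

Direct runoff: 0.0, 160.8, 665.7, 1086.5, 807.8, 600.6, 446.5, 332.0, 246.8, 183.5, 136.4, 101.4, 0.0 m³/s; ΣQ_DR = 4768 m³/s, peak = 1086.5 m³/s.
Runoff depth d = ΣQ_DR·Δt / A = 4768 × 5400 / (3220 km²) = 7.996 mm.
The 1-cm UH is the DRH scaled by (10 mm)/d, so U_p = 1086.5 × 10/7.996 = 1360 m³/s.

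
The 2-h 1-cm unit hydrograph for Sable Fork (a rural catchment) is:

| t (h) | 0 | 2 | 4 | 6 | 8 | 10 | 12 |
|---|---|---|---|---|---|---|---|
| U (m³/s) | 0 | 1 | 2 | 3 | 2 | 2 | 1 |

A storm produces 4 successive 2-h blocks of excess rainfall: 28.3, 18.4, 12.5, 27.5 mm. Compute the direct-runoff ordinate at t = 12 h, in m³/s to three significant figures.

By discrete convolution, Q_j = Σ (P_i / 10 mm) · U_{j−i}.
At t = 12 h (j=6): Q = (28.3/10)·1 + (18.4/10)·2 + (12.5/10)·2 + (27.5/10)·3 = 17.3 m³/s.

Q ≈ 17.3 m³/s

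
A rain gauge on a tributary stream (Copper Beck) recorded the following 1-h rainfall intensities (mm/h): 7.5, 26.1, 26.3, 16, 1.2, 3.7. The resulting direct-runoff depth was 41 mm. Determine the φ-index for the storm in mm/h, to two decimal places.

Only the 3 blocks with intensity above φ contribute runoff: 26.1, 26.3, 16 mm/h.
Σ(I−φ)·Δt = d  ⇒  (26.1+26.3+16 − 3φ)·1 = 41
φ = (68.40 − 41/1) / 3 = 9.13 mm/h.

φ ≈ 9.13 mm/h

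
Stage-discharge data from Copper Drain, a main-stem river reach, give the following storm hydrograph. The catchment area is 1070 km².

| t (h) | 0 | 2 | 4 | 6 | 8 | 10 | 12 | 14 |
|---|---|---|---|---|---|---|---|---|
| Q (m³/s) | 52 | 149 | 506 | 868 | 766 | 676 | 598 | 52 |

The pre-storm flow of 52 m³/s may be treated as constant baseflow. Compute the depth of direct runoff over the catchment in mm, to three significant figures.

Direct runoff: 0.0, 97.0, 454.0, 816.0, 714.0, 624.0, 546.0, 0.0 m³/s; ΣQ_DR = 3251 m³/s.
V = ΣQ_DR · Δt = 3251 × 7200 s = 2.341 × 10^7 m³.
Over A = 1070 km², depth = V / A = 21.9 mm.

d ≈ 21.9 mm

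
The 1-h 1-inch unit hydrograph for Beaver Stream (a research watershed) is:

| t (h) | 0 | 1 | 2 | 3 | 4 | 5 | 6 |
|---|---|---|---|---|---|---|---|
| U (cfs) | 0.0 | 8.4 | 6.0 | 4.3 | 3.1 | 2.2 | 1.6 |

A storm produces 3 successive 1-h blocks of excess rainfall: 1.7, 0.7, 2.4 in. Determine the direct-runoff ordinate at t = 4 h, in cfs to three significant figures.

Q ≈ 22.7 cfs

By discrete convolution, Q_j = Σ (P_i / 1 in) · U_{j−i}.
At t = 4 h (j=4): Q = (1.7/1)·3.1 + (0.7/1)·4.3 + (2.4/1)·6.0 = 22.7 cfs.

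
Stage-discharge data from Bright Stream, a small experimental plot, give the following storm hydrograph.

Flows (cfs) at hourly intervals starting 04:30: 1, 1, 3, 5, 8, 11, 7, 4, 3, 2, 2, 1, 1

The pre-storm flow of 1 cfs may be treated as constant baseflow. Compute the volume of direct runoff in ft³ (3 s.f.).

V ≈ 1.30 × 10^5 ft³

Direct-runoff ordinates (Q − Q_b): 0.0, 0.0, 2.0, 4.0, 7.0, 10.0, 6.0, 3.0, 2.0, 1.0, 1.0, 0.0, 0.0 cfs.
ΣQ_DR = 36.00 cfs.
With Δt = 1 h = 3600 s, V = ΣQ_DR · Δt = 36.00 × 3600 = 1.30 × 10^5 ft³.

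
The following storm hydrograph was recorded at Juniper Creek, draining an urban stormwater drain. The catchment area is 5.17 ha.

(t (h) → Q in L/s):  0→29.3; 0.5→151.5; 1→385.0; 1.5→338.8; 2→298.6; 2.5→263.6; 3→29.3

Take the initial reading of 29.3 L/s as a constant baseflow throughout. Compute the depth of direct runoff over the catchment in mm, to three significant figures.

d ≈ 44.9 mm

Direct runoff: 0.0, 122.2, 355.7, 309.5, 269.3, 234.3, 0.0 L/s; ΣQ_DR = 1291 L/s.
V = ΣQ_DR · Δt = 1291 × 1800 s = 2.324 × 10^6 L.
Over A = 5.17 ha, depth = V / A = 44.9 mm.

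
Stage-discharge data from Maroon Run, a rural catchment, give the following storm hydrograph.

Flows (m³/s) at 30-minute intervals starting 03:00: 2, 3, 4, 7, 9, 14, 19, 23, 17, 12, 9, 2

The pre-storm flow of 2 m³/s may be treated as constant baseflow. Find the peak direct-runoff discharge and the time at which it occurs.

Subtracting baseflow gives direct-runoff ordinates: 0.0, 1.0, 2.0, 5.0, 7.0, 12.0, 17.0, 21.0, 15.0, 10.0, 7.0, 0.0 m³/s.
The maximum is 21.0 m³/s, occurring at the reading for t = 06:30.

Q_p = 21.0 m³/s at t = 06:30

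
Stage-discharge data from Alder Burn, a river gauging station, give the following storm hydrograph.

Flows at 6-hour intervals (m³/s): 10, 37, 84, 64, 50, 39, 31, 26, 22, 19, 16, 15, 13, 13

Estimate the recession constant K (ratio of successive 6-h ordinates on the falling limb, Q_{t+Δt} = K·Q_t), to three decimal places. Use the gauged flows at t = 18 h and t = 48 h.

K ≈ 0.808

Using the recession-limb readings at t = 18 h and t = 48 h: Q falls from 64 to 22 m³/s over 5 intervals.
K = (Q₂/Q₁)^(1/5) = (22/64)^(1/5) = 0.808.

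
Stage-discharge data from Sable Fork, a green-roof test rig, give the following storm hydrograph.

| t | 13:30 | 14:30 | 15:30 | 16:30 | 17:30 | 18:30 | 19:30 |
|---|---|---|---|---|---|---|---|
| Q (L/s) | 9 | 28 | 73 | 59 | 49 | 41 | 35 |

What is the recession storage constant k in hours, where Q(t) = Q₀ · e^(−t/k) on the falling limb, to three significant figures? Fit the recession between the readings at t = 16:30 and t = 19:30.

k ≈ 5.75 h

On the falling limb, Q drops from 59 to 35 L/s between t = 16:30 and t = 19:30 (Δt = 3 h).
k = −Δt / ln(Q₂/Q₁) = −3 / ln(35/59) = 5.75 h.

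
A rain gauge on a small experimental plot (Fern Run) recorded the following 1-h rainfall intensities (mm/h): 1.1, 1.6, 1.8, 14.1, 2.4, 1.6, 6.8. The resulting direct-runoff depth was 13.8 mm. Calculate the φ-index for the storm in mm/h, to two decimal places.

Only the 2 blocks with intensity above φ contribute runoff: 14.1, 6.8 mm/h.
Σ(I−φ)·Δt = d  ⇒  (14.1+6.8 − 2φ)·1 = 13.8
φ = (20.90 − 13.8/1) / 2 = 3.55 mm/h.

φ ≈ 3.55 mm/h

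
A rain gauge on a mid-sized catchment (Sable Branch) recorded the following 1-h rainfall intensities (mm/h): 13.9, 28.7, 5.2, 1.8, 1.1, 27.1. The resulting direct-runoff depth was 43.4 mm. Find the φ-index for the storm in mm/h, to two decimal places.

φ ≈ 8.77 mm/h

Only the 3 blocks with intensity above φ contribute runoff: 13.9, 28.7, 27.1 mm/h.
Σ(I−φ)·Δt = d  ⇒  (13.9+28.7+27.1 − 3φ)·1 = 43.4
φ = (69.70 − 43.4/1) / 3 = 8.77 mm/h.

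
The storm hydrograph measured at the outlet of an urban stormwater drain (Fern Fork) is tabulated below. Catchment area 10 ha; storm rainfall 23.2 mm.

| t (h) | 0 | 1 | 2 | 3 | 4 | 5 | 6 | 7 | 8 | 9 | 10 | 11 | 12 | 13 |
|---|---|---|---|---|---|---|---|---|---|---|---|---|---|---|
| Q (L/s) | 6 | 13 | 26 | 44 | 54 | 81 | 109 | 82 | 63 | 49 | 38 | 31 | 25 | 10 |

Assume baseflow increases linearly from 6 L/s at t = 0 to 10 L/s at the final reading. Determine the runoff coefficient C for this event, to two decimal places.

C ≈ 0.81

ΣQ_DR = 519.0 L/s; V = ΣQ_DR·Δt = 1.868 × 10^6 L.
Runoff depth d = V / A = 18.68 mm.
C = d / P = 18.68 / 23.2 = 0.81.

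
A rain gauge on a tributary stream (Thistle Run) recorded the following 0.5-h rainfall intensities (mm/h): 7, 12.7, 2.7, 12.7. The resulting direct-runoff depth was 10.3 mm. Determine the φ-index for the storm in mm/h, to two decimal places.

Only the 3 blocks with intensity above φ contribute runoff: 7, 12.7, 12.7 mm/h.
Σ(I−φ)·Δt = d  ⇒  (7+12.7+12.7 − 3φ)·0.5 = 10.3
φ = (32.40 − 10.3/0.5) / 3 = 3.93 mm/h.

φ ≈ 3.93 mm/h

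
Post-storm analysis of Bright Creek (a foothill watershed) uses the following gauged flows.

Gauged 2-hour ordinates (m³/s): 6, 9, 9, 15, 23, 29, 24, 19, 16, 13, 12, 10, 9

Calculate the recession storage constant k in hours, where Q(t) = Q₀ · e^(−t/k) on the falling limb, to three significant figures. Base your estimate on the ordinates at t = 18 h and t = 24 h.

On the falling limb, Q drops from 13 to 9 m³/s between t = 18 h and t = 24 h (Δt = 6 h).
k = −Δt / ln(Q₂/Q₁) = −6 / ln(9/13) = 16.3 h.

k ≈ 16.3 h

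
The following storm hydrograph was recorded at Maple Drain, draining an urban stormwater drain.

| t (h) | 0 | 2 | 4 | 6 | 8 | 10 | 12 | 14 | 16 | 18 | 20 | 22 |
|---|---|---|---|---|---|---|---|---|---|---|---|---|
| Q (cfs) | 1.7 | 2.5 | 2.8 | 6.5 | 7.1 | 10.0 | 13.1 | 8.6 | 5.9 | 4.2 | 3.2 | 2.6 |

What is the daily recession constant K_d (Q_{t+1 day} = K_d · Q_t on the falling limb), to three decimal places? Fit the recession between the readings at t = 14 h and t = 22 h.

K_d ≈ 0.028

Between t = 14 h and t = 22 h the flow falls from 8.6 to 2.6 cfs over 4×2 h = 8 h.
Per-interval ratio K = (2.6/8.6)^(1/4) = 0.7415; K_d = K^(24/2) = 0.028.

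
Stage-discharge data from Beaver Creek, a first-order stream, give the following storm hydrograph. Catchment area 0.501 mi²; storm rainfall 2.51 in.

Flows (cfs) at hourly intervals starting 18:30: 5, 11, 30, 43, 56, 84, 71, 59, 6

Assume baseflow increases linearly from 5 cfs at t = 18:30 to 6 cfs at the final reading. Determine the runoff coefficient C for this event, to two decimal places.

ΣQ_DR = 315.5 cfs; V = ΣQ_DR·Δt = 1.136 × 10^6 ft³.
Runoff depth d = V / A = 0.9758 in.
C = d / P = 0.9758 / 2.51 = 0.39.

C ≈ 0.39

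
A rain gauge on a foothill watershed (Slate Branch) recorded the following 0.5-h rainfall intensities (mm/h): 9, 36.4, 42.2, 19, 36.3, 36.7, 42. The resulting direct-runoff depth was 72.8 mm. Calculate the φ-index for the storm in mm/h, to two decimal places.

φ ≈ 11.17 mm/h

Only the 6 blocks with intensity above φ contribute runoff: 36.4, 42.2, 19, 36.3, 36.7, 42 mm/h.
Σ(I−φ)·Δt = d  ⇒  (36.4+42.2+19+36.3+36.7+42 − 6φ)·0.5 = 72.8
φ = (212.6 − 72.8/0.5) / 6 = 11.17 mm/h.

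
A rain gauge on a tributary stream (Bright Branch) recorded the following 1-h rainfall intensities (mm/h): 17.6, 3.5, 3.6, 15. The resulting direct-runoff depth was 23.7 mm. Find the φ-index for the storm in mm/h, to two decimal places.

Only the 2 blocks with intensity above φ contribute runoff: 17.6, 15 mm/h.
Σ(I−φ)·Δt = d  ⇒  (17.6+15 − 2φ)·1 = 23.7
φ = (32.60 − 23.7/1) / 2 = 4.45 mm/h.

φ ≈ 4.45 mm/h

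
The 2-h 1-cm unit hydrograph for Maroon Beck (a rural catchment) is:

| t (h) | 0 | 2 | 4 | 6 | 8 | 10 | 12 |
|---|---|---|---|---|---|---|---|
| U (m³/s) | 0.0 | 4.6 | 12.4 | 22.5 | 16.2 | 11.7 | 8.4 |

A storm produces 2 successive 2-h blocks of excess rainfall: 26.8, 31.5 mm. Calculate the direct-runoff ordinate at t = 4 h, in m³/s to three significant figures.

By discrete convolution, Q_j = Σ (P_i / 10 mm) · U_{j−i}.
At t = 4 h (j=2): Q = (26.8/10)·12.4 + (31.5/10)·4.6 = 47.7 m³/s.

Q ≈ 47.7 m³/s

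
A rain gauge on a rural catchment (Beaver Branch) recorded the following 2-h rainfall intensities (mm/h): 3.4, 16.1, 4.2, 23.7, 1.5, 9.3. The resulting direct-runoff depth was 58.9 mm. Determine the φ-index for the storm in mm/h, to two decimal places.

φ ≈ 6.55 mm/h

Only the 3 blocks with intensity above φ contribute runoff: 16.1, 23.7, 9.3 mm/h.
Σ(I−φ)·Δt = d  ⇒  (16.1+23.7+9.3 − 3φ)·2 = 58.9
φ = (49.10 − 58.9/2) / 3 = 6.55 mm/h.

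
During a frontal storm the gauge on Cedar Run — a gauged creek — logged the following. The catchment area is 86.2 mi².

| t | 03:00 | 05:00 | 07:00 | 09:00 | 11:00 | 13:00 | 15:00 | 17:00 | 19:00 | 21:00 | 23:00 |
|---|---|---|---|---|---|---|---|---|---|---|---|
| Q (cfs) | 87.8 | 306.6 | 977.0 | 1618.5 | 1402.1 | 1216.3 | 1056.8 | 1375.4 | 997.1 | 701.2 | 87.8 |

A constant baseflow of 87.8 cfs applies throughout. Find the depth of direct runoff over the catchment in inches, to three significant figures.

d ≈ 0.319 in

Direct runoff: 0.0, 218.8, 889.2, 1530.7, 1314.3, 1128.5, 969.0, 1287.6, 909.3, 613.4, 0.0 cfs; ΣQ_DR = 8861 cfs.
V = ΣQ_DR · Δt = 8861 × 7200 s = 6.380 × 10^7 ft³.
Over A = 86.2 mi², depth = V / A = 0.319 in.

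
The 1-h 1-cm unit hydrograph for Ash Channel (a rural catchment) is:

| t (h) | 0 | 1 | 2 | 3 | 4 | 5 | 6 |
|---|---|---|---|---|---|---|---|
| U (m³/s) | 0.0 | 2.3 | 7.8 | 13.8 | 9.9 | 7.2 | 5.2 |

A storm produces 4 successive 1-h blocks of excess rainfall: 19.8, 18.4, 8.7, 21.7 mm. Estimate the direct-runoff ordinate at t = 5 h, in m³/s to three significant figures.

Q ≈ 61.4 m³/s

By discrete convolution, Q_j = Σ (P_i / 10 mm) · U_{j−i}.
At t = 5 h (j=5): Q = (19.8/10)·7.2 + (18.4/10)·9.9 + (8.7/10)·13.8 + (21.7/10)·7.8 = 61.4 m³/s.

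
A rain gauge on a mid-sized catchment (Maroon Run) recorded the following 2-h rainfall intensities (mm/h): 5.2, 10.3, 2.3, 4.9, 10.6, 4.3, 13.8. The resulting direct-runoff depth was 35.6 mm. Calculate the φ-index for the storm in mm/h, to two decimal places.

Only the 3 blocks with intensity above φ contribute runoff: 10.3, 10.6, 13.8 mm/h.
Σ(I−φ)·Δt = d  ⇒  (10.3+10.6+13.8 − 3φ)·2 = 35.6
φ = (34.70 − 35.6/2) / 3 = 5.63 mm/h.

φ ≈ 5.63 mm/h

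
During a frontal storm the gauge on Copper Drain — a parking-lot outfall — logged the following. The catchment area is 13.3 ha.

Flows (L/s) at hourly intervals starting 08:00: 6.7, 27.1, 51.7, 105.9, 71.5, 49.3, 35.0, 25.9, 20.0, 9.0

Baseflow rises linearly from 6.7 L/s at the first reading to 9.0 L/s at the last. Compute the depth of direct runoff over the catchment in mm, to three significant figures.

d ≈ 8.76 mm

Direct runoff: 0.00, 20.14, 44.49, 98.43, 63.78, 41.32, 26.77, 17.41, 11.26, 0.00 L/s; ΣQ_DR = 323.6 L/s.
V = ΣQ_DR · Δt = 323.6 × 3600 s = 1.165 × 10^6 L.
Over A = 13.3 ha, depth = V / A = 8.76 mm.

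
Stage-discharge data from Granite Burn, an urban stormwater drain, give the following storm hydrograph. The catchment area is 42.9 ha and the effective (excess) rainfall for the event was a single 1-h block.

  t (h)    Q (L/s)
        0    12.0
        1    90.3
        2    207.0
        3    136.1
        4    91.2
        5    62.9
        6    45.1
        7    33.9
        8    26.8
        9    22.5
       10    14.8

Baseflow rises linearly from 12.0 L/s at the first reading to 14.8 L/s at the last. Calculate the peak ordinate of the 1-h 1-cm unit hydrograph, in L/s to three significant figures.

Direct runoff: 0.00, 78.02, 194.44, 123.26, 78.08, 49.50, 31.42, 19.94, 12.56, 7.98, 0.00 L/s; ΣQ_DR = 595.2 L/s, peak = 194.44 L/s.
Runoff depth d = ΣQ_DR·Δt / A = 595.2 × 3600 / (42.9 ha) = 4.995 mm.
The 1-cm UH is the DRH scaled by (10 mm)/d, so U_p = 194.44 × 10/4.995 = 389 L/s.

U_p ≈ 389 L/s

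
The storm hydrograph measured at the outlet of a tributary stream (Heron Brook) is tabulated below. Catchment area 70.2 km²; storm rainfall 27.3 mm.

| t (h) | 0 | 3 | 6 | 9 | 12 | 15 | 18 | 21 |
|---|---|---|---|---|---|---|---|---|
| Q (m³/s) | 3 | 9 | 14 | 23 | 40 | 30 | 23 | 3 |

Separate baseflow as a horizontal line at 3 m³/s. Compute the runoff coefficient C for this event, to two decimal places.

C ≈ 0.68

ΣQ_DR = 121.0 m³/s; V = ΣQ_DR·Δt = 1.307 × 10^6 m³.
Runoff depth d = V / A = 18.62 mm.
C = d / P = 18.62 / 27.3 = 0.68.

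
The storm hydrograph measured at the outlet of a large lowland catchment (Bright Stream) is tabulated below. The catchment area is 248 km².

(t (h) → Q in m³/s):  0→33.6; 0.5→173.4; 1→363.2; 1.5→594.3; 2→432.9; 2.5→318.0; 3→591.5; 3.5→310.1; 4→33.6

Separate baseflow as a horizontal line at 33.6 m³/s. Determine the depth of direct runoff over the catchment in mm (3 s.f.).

d ≈ 18.5 mm

Direct runoff: 0.0, 139.8, 329.6, 560.7, 399.3, 284.4, 557.9, 276.5, 0.0 m³/s; ΣQ_DR = 2548 m³/s.
V = ΣQ_DR · Δt = 2548 × 1800 s = 4.587 × 10^6 m³.
Over A = 248 km², depth = V / A = 18.5 mm.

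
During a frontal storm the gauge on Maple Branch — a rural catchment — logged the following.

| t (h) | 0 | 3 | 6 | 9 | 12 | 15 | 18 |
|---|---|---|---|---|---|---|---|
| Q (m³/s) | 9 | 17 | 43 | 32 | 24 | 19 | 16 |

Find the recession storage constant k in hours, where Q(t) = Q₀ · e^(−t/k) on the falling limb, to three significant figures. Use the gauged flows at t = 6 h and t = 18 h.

k ≈ 12.1 h

On the falling limb, Q drops from 43 to 16 m³/s between t = 6 h and t = 18 h (Δt = 12 h).
k = −Δt / ln(Q₂/Q₁) = −12 / ln(16/43) = 12.1 h.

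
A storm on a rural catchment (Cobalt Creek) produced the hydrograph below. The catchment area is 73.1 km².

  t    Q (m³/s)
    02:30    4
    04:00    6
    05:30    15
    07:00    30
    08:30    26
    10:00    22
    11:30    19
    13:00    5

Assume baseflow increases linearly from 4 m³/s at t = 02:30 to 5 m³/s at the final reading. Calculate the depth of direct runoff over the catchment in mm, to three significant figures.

Direct runoff: 0.00, 1.86, 10.71, 25.57, 21.43, 17.29, 14.14, 0.00 m³/s; ΣQ_DR = 91.00 m³/s.
V = ΣQ_DR · Δt = 91.00 × 5400 s = 4.914 × 10^5 m³.
Over A = 73.1 km², depth = V / A = 6.72 mm.

d ≈ 6.72 mm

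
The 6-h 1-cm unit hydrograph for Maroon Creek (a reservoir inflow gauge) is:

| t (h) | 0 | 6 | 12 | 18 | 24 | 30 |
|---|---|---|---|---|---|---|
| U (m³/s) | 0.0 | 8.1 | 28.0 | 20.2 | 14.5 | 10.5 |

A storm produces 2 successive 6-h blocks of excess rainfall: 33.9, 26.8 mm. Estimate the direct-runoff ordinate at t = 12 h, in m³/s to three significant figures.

Q ≈ 117 m³/s

By discrete convolution, Q_j = Σ (P_i / 10 mm) · U_{j−i}.
At t = 12 h (j=2): Q = (33.9/10)·28.0 + (26.8/10)·8.1 = 117 m³/s.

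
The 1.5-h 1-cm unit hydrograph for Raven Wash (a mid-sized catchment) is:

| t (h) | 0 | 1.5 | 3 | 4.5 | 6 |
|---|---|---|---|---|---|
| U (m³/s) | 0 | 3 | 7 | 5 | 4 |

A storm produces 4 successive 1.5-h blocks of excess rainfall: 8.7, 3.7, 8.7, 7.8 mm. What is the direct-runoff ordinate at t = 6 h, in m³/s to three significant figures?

By discrete convolution, Q_j = Σ (P_i / 10 mm) · U_{j−i}.
At t = 6 h (j=4): Q = (8.7/10)·4 + (3.7/10)·5 + (8.7/10)·7 + (7.8/10)·3 = 13.8 m³/s.

Q ≈ 13.8 m³/s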